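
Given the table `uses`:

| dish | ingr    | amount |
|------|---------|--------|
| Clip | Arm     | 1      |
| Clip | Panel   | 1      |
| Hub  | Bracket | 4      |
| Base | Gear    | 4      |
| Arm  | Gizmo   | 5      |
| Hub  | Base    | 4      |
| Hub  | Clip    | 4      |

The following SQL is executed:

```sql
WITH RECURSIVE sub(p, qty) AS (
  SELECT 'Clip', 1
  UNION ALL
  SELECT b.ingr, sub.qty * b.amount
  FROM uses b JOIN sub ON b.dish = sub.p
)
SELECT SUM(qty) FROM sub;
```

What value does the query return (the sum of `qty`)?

Base: (Clip, qty=1).
Iteration 1: components of {Clip} -> Arm = 1*1 = 1, Panel = 1*1 = 1.
Iteration 2: components of {Arm,Panel} -> Gizmo = 1*5 = 5.
Iteration 3: no further components; recursion stops.
SUM(qty) = 1 + 1 + 1 + 5 = 8.

8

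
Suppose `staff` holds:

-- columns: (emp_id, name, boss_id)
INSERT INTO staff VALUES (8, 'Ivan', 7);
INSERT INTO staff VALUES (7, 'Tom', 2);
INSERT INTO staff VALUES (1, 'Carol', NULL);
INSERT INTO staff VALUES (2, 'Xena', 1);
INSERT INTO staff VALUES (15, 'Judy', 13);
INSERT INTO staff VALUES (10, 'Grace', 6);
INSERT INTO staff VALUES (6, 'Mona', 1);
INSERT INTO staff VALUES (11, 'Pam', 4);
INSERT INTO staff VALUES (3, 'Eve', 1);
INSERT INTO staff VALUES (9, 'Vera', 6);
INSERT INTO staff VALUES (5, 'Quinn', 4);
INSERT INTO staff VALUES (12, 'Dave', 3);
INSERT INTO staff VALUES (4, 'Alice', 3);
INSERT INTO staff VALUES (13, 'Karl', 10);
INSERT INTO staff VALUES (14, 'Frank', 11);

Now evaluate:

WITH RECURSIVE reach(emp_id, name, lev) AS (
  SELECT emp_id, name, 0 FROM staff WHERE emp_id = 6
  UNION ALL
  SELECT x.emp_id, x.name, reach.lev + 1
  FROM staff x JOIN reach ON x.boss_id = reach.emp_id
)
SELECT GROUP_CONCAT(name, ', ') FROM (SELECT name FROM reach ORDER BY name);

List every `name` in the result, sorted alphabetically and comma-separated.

Base: emp_id=6 (Mona) at lev 0.
Iteration 1: rows with boss_id in {6} -> Vera (id 9, lev 1), Grace (id 10, lev 1).
Iteration 2: rows with boss_id in {9,10} -> Karl (id 13, lev 2).
Iteration 3: rows with boss_id in {13} -> Judy (id 15, lev 3).
Iteration 4: no rows with boss_id in {15}; recursion stops.

Grace, Judy, Karl, Mona, Vera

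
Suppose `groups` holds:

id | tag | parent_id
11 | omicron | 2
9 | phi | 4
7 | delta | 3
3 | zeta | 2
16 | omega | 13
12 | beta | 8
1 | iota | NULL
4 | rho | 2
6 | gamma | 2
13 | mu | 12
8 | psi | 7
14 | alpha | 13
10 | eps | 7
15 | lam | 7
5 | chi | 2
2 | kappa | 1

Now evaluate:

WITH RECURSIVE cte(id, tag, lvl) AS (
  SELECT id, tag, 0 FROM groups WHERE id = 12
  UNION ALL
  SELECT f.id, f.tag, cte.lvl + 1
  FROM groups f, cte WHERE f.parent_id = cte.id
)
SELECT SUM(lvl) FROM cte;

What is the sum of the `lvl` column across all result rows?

Base: id=12 (beta) at lvl 0.
Iteration 1: rows with parent_id in {12} -> mu (id 13, lvl 1).
Iteration 2: rows with parent_id in {13} -> alpha (id 14, lvl 2), omega (id 16, lvl 2).
Iteration 3: no rows with parent_id in {14,16}; recursion stops.
SUM(lvl) = 0 + 1 + 2 + 2 = 5.

5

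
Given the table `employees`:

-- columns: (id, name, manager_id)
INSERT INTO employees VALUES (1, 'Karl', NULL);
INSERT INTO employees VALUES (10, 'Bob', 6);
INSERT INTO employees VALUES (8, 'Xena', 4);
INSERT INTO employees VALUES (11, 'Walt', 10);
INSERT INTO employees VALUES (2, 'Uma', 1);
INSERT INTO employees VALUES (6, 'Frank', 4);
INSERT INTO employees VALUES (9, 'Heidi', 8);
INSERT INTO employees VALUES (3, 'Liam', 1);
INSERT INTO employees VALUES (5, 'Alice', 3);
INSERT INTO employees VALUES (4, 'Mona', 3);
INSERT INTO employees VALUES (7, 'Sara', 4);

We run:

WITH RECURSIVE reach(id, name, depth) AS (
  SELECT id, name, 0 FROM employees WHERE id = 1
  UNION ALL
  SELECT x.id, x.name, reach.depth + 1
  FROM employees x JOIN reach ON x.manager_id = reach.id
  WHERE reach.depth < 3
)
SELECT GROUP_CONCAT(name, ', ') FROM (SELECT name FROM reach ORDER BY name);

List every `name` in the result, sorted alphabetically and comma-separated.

Base: id=1 (Karl) at depth 0.
Iteration 1: rows with manager_id in {1} -> Uma (id 2, depth 1), Liam (id 3, depth 1).
Iteration 2: rows with manager_id in {2,3} -> Mona (id 4, depth 2), Alice (id 5, depth 2).
Iteration 3: rows with manager_id in {4,5} -> Frank (id 6, depth 3), Sara (id 7, depth 3), Xena (id 8, depth 3).
Iteration 4: depth < 3 fails for all current rows; recursion stops.

Alice, Frank, Karl, Liam, Mona, Sara, Uma, Xena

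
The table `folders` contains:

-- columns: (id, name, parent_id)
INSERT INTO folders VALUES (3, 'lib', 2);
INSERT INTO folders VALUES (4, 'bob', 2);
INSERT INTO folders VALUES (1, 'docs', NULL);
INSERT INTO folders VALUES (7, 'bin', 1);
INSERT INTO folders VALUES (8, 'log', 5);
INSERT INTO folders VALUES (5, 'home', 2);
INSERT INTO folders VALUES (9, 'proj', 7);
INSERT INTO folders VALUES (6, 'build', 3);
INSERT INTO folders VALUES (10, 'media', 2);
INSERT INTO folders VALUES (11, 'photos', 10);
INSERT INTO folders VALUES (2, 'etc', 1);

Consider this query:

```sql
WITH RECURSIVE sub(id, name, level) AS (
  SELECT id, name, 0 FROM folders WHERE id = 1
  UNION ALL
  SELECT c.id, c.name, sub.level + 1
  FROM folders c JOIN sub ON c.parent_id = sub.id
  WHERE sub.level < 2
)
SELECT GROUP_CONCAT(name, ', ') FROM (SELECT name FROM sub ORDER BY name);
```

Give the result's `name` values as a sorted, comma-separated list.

bin, bob, docs, etc, home, lib, media, proj

Base: id=1 (docs) at level 0.
Iteration 1: rows with parent_id in {1} -> etc (id 2, level 1), bin (id 7, level 1).
Iteration 2: rows with parent_id in {2,7} -> lib (id 3, level 2), bob (id 4, level 2), home (id 5, level 2), proj (id 9, level 2), media (id 10, level 2).
Iteration 3: level < 2 fails for all current rows; recursion stops.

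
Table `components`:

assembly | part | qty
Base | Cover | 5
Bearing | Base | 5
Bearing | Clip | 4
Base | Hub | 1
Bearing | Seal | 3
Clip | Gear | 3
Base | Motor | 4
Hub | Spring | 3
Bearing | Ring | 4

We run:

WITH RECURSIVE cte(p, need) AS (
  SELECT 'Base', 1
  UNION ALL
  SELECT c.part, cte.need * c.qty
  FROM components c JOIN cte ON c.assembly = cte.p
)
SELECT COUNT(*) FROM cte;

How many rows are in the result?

5

Base: (Base, need=1).
Iteration 1: components of {Base} -> Cover = 1*5 = 5, Hub = 1*1 = 1, Motor = 1*4 = 4.
Iteration 2: components of {Cover,Hub,Motor} -> Spring = 1*3 = 3.
Iteration 3: no further components; recursion stops.
Total rows emitted: 5.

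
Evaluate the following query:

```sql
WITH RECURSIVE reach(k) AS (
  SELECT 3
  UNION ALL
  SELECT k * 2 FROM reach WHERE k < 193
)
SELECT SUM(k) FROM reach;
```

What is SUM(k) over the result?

765

Base: k=3.
Iteration 1: 3 < 193 holds -> k = 3 * 2 = 6.
Iteration 2: 6 < 193 holds -> k = 6 * 2 = 12.
Iteration 3: 12 < 193 holds -> k = 12 * 2 = 24.
Iteration 4: 24 < 193 holds -> k = 24 * 2 = 48.
Iteration 5: 48 < 193 holds -> k = 48 * 2 = 96.
Iteration 6: 96 < 193 holds -> k = 96 * 2 = 192.
Iteration 7: 192 < 193 holds -> k = 192 * 2 = 384.
Iteration 8: 384 < 193 fails; recursion stops.
SUM(k) = 3 + 6 + 12 + 24 + 48 + 96 + 192 + 384 = 765.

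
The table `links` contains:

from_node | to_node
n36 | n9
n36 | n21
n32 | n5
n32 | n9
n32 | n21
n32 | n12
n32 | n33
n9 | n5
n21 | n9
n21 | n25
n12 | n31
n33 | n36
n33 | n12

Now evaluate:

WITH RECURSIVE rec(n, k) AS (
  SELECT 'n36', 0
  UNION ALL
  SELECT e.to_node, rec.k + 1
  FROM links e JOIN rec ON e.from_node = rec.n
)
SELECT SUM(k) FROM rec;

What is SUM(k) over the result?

Base: (n36, k=0).
Iteration 1: edges from {n36} -> (n21, k=1), (n9, k=1).
Iteration 2: edges from {n21,n9} -> (n25, k=2), (n5, k=2), (n9, k=2).
Iteration 3: edges from {n25,n5,n9} -> (n5, k=3).
Iteration 4: no outgoing edges from {n5}; recursion stops.
SUM(k) = 0 + 1 + 1 + 2 + 2 + 2 + 3 = 11.

11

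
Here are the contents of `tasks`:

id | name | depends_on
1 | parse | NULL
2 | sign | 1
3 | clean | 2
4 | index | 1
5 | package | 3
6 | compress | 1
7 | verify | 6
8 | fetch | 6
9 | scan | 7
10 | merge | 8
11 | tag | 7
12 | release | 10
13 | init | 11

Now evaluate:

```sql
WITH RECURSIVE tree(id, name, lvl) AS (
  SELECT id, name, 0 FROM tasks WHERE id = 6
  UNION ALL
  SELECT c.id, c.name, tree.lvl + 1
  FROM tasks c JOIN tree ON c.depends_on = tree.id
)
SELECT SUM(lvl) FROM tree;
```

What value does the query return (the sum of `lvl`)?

Base: id=6 (compress) at lvl 0.
Iteration 1: rows with depends_on in {6} -> verify (id 7, lvl 1), fetch (id 8, lvl 1).
Iteration 2: rows with depends_on in {7,8} -> scan (id 9, lvl 2), merge (id 10, lvl 2), tag (id 11, lvl 2).
Iteration 3: rows with depends_on in {9,10,11} -> release (id 12, lvl 3), init (id 13, lvl 3).
Iteration 4: no rows with depends_on in {12,13}; recursion stops.
SUM(lvl) = 0 + 1 + 1 + 2 + 2 + 2 + 3 + 3 = 14.

14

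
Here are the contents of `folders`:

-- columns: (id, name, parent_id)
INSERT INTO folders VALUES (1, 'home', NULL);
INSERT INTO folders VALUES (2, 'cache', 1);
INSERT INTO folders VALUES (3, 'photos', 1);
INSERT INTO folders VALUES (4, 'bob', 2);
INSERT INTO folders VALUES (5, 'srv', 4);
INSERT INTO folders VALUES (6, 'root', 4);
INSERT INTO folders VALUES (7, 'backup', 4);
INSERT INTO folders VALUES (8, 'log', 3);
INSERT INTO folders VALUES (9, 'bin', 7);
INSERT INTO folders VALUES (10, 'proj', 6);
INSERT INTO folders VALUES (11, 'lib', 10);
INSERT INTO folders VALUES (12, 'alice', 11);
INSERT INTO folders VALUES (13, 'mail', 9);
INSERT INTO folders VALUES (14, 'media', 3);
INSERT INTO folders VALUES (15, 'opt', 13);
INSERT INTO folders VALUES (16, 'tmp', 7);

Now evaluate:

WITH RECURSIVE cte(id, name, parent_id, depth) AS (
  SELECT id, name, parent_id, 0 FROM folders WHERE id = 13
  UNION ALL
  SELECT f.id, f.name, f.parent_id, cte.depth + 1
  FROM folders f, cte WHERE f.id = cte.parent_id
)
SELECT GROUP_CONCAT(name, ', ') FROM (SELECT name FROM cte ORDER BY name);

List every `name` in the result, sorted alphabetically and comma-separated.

Base: id=13 (mail), parent_id=9, depth 0.
Iteration 1: join on id=9 -> bin (id 9, parent_id=7, depth 1).
Iteration 2: join on id=7 -> backup (id 7, parent_id=4, depth 2).
Iteration 3: join on id=4 -> bob (id 4, parent_id=2, depth 3).
Iteration 4: join on id=2 -> cache (id 2, parent_id=1, depth 4).
Iteration 5: join on id=1 -> home (id 1, parent_id=NULL, depth 5).
Iteration 6: parent_id is NULL; no match; recursion stops.

backup, bin, bob, cache, home, mail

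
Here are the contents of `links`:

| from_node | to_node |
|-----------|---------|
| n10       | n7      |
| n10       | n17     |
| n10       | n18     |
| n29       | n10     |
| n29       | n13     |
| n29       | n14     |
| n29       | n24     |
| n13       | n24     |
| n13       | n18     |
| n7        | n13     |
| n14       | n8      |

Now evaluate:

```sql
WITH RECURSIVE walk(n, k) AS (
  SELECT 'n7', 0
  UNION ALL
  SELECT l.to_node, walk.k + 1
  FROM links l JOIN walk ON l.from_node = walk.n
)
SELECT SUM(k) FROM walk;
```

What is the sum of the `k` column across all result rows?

Base: (n7, k=0).
Iteration 1: edges from {n7} -> (n13, k=1).
Iteration 2: edges from {n13} -> (n18, k=2), (n24, k=2).
Iteration 3: no outgoing edges from {n18,n24}; recursion stops.
SUM(k) = 0 + 1 + 2 + 2 = 5.

5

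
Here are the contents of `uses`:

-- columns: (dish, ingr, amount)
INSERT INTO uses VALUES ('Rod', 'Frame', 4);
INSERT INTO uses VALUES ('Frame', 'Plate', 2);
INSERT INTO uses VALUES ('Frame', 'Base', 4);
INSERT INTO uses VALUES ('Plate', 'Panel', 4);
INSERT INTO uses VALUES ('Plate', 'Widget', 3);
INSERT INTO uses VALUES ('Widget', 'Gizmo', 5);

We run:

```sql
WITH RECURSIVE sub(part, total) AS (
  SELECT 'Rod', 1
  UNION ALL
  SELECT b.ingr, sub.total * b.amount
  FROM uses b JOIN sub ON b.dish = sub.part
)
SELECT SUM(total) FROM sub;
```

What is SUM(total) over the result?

205

Base: (Rod, total=1).
Iteration 1: components of {Rod} -> Frame = 1*4 = 4.
Iteration 2: components of {Frame} -> Base = 4*4 = 16, Plate = 4*2 = 8.
Iteration 3: components of {Base,Plate} -> Panel = 8*4 = 32, Widget = 8*3 = 24.
Iteration 4: components of {Panel,Widget} -> Gizmo = 24*5 = 120.
Iteration 5: no further components; recursion stops.
SUM(total) = 1 + 4 + 8 + 16 + 32 + 24 + 120 = 205.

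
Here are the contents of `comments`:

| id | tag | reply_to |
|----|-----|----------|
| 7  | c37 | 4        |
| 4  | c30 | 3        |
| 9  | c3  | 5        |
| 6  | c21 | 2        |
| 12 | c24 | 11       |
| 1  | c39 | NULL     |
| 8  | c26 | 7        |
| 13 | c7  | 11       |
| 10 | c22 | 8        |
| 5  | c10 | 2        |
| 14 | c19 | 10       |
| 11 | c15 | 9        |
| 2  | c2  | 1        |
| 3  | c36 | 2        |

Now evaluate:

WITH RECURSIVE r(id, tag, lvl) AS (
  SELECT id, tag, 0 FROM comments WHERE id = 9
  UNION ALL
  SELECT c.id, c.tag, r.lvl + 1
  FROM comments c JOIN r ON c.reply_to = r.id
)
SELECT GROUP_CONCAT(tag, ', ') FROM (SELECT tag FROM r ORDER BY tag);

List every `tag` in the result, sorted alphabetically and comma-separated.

Base: id=9 (c3) at lvl 0.
Iteration 1: rows with reply_to in {9} -> c15 (id 11, lvl 1).
Iteration 2: rows with reply_to in {11} -> c24 (id 12, lvl 2), c7 (id 13, lvl 2).
Iteration 3: no rows with reply_to in {12,13}; recursion stops.

c15, c24, c3, c7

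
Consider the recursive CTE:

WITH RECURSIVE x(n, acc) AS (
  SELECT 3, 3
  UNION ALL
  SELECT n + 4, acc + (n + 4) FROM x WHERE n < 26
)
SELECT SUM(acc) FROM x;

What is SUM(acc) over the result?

308

Base: n=3, acc=3.
Iteration 1: 3 < 26 holds -> n = 3 + 4 = 7, acc = 3 + 7 = 10.
Iteration 2: 7 < 26 holds -> n = 7 + 4 = 11, acc = 10 + 11 = 21.
Iteration 3: 11 < 26 holds -> n = 11 + 4 = 15, acc = 21 + 15 = 36.
Iteration 4: 15 < 26 holds -> n = 15 + 4 = 19, acc = 36 + 19 = 55.
Iteration 5: 19 < 26 holds -> n = 19 + 4 = 23, acc = 55 + 23 = 78.
Iteration 6: 23 < 26 holds -> n = 23 + 4 = 27, acc = 78 + 27 = 105.
Iteration 7: 27 < 26 fails; recursion stops.
SUM(acc) = 3 + 10 + 21 + 36 + 55 + 78 + 105 = 308.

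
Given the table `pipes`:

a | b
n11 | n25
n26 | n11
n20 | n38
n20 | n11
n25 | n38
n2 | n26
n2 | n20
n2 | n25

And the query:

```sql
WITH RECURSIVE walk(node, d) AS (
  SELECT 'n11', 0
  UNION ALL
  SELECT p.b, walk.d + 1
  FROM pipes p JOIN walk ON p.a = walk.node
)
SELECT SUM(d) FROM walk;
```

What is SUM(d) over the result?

3

Base: (n11, d=0).
Iteration 1: edges from {n11} -> (n25, d=1).
Iteration 2: edges from {n25} -> (n38, d=2).
Iteration 3: no outgoing edges from {n38}; recursion stops.
SUM(d) = 0 + 1 + 2 = 3.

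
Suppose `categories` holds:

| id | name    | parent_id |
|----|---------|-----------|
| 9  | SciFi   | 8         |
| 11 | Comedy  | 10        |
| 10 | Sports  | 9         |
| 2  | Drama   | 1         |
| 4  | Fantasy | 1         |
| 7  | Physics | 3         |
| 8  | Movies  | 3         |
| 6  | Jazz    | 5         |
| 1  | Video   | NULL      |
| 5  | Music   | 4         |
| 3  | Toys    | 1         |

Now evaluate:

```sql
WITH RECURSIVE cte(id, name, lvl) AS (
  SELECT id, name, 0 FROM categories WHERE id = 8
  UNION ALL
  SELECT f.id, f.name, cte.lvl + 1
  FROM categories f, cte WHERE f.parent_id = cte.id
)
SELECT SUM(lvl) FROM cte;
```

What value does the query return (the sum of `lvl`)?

6

Base: id=8 (Movies) at lvl 0.
Iteration 1: rows with parent_id in {8} -> SciFi (id 9, lvl 1).
Iteration 2: rows with parent_id in {9} -> Sports (id 10, lvl 2).
Iteration 3: rows with parent_id in {10} -> Comedy (id 11, lvl 3).
Iteration 4: no rows with parent_id in {11}; recursion stops.
SUM(lvl) = 0 + 1 + 2 + 3 = 6.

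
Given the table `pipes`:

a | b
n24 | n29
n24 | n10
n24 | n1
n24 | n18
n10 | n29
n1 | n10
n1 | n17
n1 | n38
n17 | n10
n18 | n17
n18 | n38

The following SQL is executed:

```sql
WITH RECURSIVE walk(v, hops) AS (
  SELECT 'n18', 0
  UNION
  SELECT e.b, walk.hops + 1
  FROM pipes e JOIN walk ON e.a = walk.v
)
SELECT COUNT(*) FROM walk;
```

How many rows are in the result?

Base: (n18, hops=0).
Iteration 1: edges from {n18} -> (n17, hops=1), (n38, hops=1).
Iteration 2: edges from {n17,n38} -> (n10, hops=2).
Iteration 3: edges from {n10} -> (n29, hops=3).
Iteration 4: no outgoing edges from {n29}; recursion stops.
Total rows emitted: 5.

5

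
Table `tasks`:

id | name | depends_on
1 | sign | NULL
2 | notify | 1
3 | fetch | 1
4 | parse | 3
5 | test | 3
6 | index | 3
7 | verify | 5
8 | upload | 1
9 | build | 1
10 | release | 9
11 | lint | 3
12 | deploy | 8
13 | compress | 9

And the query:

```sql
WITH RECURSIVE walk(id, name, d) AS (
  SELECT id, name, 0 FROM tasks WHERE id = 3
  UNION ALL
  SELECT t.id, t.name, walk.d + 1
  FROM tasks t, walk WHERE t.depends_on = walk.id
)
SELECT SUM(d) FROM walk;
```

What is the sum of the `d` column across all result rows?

Base: id=3 (fetch) at d 0.
Iteration 1: rows with depends_on in {3} -> parse (id 4, d 1), test (id 5, d 1), index (id 6, d 1), lint (id 11, d 1).
Iteration 2: rows with depends_on in {4,5,6,11} -> verify (id 7, d 2).
Iteration 3: no rows with depends_on in {7}; recursion stops.
SUM(d) = 0 + 1 + 1 + 1 + 1 + 2 = 6.

6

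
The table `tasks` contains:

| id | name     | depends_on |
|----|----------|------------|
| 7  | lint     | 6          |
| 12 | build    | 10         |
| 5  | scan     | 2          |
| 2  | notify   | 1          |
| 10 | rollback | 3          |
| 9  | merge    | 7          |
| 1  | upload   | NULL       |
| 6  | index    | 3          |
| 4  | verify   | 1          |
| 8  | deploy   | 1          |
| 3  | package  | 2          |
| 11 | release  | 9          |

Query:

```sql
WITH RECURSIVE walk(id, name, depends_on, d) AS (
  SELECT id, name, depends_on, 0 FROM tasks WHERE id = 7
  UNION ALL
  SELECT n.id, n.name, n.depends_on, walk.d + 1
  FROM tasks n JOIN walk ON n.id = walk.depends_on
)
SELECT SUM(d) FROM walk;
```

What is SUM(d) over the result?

10

Base: id=7 (lint), depends_on=6, d 0.
Iteration 1: join on id=6 -> index (id 6, depends_on=3, d 1).
Iteration 2: join on id=3 -> package (id 3, depends_on=2, d 2).
Iteration 3: join on id=2 -> notify (id 2, depends_on=1, d 3).
Iteration 4: join on id=1 -> upload (id 1, depends_on=NULL, d 4).
Iteration 5: depends_on is NULL; no match; recursion stops.
SUM(d) = 0 + 1 + 2 + 3 + 4 = 10.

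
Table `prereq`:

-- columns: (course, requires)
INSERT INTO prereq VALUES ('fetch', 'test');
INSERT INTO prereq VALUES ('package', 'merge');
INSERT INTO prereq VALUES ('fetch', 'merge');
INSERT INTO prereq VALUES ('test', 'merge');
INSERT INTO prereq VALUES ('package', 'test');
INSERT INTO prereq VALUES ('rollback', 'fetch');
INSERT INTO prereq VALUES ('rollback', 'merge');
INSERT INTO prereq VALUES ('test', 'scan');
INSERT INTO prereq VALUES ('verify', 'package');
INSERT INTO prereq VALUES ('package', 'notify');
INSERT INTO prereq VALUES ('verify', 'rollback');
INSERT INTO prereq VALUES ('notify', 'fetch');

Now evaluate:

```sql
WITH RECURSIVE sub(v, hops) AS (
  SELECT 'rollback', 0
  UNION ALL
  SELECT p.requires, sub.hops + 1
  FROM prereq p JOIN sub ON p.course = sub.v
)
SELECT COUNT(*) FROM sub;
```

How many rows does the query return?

Base: (rollback, hops=0).
Iteration 1: edges from {rollback} -> (fetch, hops=1), (merge, hops=1).
Iteration 2: edges from {fetch,merge} -> (merge, hops=2), (test, hops=2).
Iteration 3: edges from {merge,test} -> (merge, hops=3), (scan, hops=3).
Iteration 4: no outgoing edges from {merge,scan}; recursion stops.
Total rows emitted: 7.

7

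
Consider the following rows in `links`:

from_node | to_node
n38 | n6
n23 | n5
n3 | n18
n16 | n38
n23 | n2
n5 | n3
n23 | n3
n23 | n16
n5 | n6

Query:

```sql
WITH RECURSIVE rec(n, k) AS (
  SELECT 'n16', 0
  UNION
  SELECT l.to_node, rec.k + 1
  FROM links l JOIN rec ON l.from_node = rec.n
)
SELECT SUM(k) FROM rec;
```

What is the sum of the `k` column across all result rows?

3

Base: (n16, k=0).
Iteration 1: edges from {n16} -> (n38, k=1).
Iteration 2: edges from {n38} -> (n6, k=2).
Iteration 3: no outgoing edges from {n6}; recursion stops.
SUM(k) = 0 + 1 + 2 = 3.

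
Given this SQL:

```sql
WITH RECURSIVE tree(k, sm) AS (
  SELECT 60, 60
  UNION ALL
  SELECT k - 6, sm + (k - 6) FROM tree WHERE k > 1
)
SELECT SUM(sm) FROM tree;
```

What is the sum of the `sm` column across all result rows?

2640

Base: k=60, sm=60.
Iteration 1: 60 > 1 holds -> k = 60 - 6 = 54, sm = 60 + 54 = 114.
Iteration 2: 54 > 1 holds -> k = 54 - 6 = 48, sm = 114 + 48 = 162.
Iteration 3: 48 > 1 holds -> k = 48 - 6 = 42, sm = 162 + 42 = 204.
Iteration 4: 42 > 1 holds -> k = 42 - 6 = 36, sm = 204 + 36 = 240.
Iteration 5: 36 > 1 holds -> k = 36 - 6 = 30, sm = 240 + 30 = 270.
Iteration 6: 30 > 1 holds -> k = 30 - 6 = 24, sm = 270 + 24 = 294.
Iteration 7: 24 > 1 holds -> k = 24 - 6 = 18, sm = 294 + 18 = 312.
Iteration 8: 18 > 1 holds -> k = 18 - 6 = 12, sm = 312 + 12 = 324.
Iteration 9: 12 > 1 holds -> k = 12 - 6 = 6, sm = 324 + 6 = 330.
Iteration 10: 6 > 1 holds -> k = 6 - 6 = 0, sm = 330 + 0 = 330.
Iteration 11: 0 > 1 fails; recursion stops.
SUM(sm) = 60 + 114 + 162 + 204 + 240 + 270 + 294 + 312 + 324 + 330 + 330 = 2640.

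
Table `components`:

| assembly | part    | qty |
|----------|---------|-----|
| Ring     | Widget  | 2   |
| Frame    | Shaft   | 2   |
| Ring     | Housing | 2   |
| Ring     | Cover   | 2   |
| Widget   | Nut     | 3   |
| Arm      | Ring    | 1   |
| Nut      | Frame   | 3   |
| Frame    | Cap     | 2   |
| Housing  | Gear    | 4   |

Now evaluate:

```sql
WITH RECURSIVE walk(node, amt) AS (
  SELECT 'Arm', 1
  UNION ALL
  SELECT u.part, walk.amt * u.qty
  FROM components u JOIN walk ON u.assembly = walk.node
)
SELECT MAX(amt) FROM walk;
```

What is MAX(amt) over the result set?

36

Base: (Arm, amt=1).
Iteration 1: components of {Arm} -> Ring = 1*1 = 1.
Iteration 2: components of {Ring} -> Cover = 1*2 = 2, Housing = 1*2 = 2, Widget = 1*2 = 2.
Iteration 3: components of {Cover,Housing,Widget} -> Gear = 2*4 = 8, Nut = 2*3 = 6.
Iteration 4: components of {Gear,Nut} -> Frame = 6*3 = 18.
Iteration 5: components of {Frame} -> Cap = 18*2 = 36, Shaft = 18*2 = 36.
Iteration 6: no further components; recursion stops.
amt values: 1, 1, 2, 2, 2, 8, 6, 18, 36, 36; the maximum is 36.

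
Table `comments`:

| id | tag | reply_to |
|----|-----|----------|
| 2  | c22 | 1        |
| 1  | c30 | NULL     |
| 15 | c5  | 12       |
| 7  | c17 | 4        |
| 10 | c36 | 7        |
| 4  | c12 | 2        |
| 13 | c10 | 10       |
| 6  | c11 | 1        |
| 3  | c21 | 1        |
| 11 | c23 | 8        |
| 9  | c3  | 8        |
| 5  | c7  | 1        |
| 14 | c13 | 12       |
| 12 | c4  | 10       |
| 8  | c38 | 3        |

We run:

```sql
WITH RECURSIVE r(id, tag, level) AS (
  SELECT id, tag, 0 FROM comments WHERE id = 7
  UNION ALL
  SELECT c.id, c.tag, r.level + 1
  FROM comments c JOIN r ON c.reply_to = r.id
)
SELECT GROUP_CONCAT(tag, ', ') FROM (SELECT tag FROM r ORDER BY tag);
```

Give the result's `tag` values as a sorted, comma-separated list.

Base: id=7 (c17) at level 0.
Iteration 1: rows with reply_to in {7} -> c36 (id 10, level 1).
Iteration 2: rows with reply_to in {10} -> c4 (id 12, level 2), c10 (id 13, level 2).
Iteration 3: rows with reply_to in {12,13} -> c13 (id 14, level 3), c5 (id 15, level 3).
Iteration 4: no rows with reply_to in {14,15}; recursion stops.

c10, c13, c17, c36, c4, c5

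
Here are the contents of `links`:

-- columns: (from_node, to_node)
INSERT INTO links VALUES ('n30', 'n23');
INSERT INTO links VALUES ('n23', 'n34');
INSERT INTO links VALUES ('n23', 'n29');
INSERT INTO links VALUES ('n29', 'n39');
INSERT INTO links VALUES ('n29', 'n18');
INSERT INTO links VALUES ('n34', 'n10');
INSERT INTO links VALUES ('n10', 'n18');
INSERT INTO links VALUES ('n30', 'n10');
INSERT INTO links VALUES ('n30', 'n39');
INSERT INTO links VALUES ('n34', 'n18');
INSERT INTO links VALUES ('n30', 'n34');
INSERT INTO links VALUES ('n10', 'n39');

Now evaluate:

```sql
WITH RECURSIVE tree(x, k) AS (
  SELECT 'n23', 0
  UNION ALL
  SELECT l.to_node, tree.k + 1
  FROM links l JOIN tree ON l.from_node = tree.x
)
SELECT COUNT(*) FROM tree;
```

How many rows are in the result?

Base: (n23, k=0).
Iteration 1: edges from {n23} -> (n29, k=1), (n34, k=1).
Iteration 2: edges from {n29,n34} -> (n10, k=2), (n18, k=2) x2, (n39, k=2). [UNION ALL keeps all 4 new rows, including repeats]
Iteration 3: edges from {n10,n18,n39} -> (n18, k=3), (n39, k=3).
Iteration 4: no outgoing edges from {n18,n39}; recursion stops.
Total rows emitted: 9.

9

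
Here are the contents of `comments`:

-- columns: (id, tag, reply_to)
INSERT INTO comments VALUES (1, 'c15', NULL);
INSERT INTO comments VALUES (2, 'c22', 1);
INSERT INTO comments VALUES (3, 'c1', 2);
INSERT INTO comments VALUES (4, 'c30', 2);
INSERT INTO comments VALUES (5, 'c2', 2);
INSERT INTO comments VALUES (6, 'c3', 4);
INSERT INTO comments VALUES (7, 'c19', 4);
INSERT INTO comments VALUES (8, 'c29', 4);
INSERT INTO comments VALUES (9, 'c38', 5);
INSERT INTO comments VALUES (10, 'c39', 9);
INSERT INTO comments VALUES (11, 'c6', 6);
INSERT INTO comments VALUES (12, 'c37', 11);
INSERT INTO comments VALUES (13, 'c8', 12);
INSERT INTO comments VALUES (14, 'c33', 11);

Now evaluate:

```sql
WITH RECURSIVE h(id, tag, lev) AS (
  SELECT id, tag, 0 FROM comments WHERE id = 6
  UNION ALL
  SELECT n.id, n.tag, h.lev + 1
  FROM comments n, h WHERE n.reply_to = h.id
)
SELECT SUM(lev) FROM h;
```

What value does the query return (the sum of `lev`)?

Base: id=6 (c3) at lev 0.
Iteration 1: rows with reply_to in {6} -> c6 (id 11, lev 1).
Iteration 2: rows with reply_to in {11} -> c37 (id 12, lev 2), c33 (id 14, lev 2).
Iteration 3: rows with reply_to in {12,14} -> c8 (id 13, lev 3).
Iteration 4: no rows with reply_to in {13}; recursion stops.
SUM(lev) = 0 + 1 + 2 + 2 + 3 = 8.

8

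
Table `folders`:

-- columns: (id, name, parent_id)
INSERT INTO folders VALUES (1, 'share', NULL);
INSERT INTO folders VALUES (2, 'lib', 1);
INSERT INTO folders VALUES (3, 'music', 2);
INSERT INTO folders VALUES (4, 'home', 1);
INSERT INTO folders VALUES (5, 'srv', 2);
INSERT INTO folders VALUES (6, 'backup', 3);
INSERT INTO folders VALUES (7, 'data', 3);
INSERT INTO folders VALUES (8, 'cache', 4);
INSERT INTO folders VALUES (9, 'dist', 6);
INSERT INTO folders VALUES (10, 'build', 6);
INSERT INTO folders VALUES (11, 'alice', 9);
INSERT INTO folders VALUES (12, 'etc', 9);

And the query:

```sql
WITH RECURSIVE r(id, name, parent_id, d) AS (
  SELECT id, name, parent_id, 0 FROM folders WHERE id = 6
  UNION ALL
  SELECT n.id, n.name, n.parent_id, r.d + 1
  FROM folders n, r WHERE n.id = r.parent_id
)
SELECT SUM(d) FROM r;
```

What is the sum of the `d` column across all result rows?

Base: id=6 (backup), parent_id=3, d 0.
Iteration 1: join on id=3 -> music (id 3, parent_id=2, d 1).
Iteration 2: join on id=2 -> lib (id 2, parent_id=1, d 2).
Iteration 3: join on id=1 -> share (id 1, parent_id=NULL, d 3).
Iteration 4: parent_id is NULL; no match; recursion stops.
SUM(d) = 0 + 1 + 2 + 3 = 6.

6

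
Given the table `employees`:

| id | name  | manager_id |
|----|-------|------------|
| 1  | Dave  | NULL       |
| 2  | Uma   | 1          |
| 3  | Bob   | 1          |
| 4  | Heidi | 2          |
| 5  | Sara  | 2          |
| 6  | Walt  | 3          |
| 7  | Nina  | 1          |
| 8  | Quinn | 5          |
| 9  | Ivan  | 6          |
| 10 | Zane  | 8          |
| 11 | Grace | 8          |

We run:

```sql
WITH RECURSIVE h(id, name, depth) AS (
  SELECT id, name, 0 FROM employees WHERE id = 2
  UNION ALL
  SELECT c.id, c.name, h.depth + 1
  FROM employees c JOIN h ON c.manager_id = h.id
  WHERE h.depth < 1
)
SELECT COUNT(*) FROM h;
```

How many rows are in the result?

3

Base: id=2 (Uma) at depth 0.
Iteration 1: rows with manager_id in {2} -> Heidi (id 4, depth 1), Sara (id 5, depth 1).
Iteration 2: depth < 1 fails for all current rows; recursion stops.
Total rows emitted: 3.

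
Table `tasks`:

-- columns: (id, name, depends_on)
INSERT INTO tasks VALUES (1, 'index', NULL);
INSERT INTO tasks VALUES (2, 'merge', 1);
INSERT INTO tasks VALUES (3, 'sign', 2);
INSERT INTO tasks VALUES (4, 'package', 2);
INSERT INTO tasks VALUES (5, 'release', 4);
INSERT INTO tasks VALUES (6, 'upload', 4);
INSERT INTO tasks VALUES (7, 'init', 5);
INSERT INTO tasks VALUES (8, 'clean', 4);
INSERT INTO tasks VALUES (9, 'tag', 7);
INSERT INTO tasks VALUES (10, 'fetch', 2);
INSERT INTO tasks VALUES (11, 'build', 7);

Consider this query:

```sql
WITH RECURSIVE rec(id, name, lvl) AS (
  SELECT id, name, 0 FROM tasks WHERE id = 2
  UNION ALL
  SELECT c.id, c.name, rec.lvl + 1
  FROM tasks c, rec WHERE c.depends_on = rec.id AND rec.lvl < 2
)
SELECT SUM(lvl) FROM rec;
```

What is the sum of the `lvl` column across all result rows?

Base: id=2 (merge) at lvl 0.
Iteration 1: rows with depends_on in {2} -> sign (id 3, lvl 1), package (id 4, lvl 1), fetch (id 10, lvl 1).
Iteration 2: rows with depends_on in {3,4,10} -> release (id 5, lvl 2), upload (id 6, lvl 2), clean (id 8, lvl 2).
Iteration 3: lvl < 2 fails for all current rows; recursion stops.
SUM(lvl) = 0 + 1 + 1 + 1 + 2 + 2 + 2 = 9.

9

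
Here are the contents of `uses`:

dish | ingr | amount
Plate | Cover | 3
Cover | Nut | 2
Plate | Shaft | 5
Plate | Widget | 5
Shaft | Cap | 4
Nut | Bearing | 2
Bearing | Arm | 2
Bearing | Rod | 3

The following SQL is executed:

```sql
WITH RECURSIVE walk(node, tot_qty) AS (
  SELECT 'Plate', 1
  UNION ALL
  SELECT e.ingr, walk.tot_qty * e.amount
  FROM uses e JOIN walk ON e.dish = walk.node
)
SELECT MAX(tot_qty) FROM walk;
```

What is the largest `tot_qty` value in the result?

36

Base: (Plate, tot_qty=1).
Iteration 1: components of {Plate} -> Cover = 1*3 = 3, Shaft = 1*5 = 5, Widget = 1*5 = 5.
Iteration 2: components of {Cover,Shaft,Widget} -> Cap = 5*4 = 20, Nut = 3*2 = 6.
Iteration 3: components of {Cap,Nut} -> Bearing = 6*2 = 12.
Iteration 4: components of {Bearing} -> Arm = 12*2 = 24, Rod = 12*3 = 36.
Iteration 5: no further components; recursion stops.
tot_qty values: 1, 3, 5, 5, 6, 20, 12, 24, 36; the maximum is 36.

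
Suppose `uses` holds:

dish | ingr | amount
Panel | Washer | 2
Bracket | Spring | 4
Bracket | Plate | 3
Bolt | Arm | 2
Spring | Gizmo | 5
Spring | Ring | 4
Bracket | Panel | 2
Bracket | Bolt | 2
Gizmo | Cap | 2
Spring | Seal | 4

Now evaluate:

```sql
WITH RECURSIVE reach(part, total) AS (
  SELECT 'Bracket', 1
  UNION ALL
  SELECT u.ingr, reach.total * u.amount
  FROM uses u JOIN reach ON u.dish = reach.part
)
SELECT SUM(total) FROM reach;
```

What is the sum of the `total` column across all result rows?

112

Base: (Bracket, total=1).
Iteration 1: components of {Bracket} -> Bolt = 1*2 = 2, Panel = 1*2 = 2, Plate = 1*3 = 3, Spring = 1*4 = 4.
Iteration 2: components of {Bolt,Panel,Plate,Spring} -> Arm = 2*2 = 4, Gizmo = 4*5 = 20, Ring = 4*4 = 16, Seal = 4*4 = 16, Washer = 2*2 = 4.
Iteration 3: components of {Arm,Gizmo,Ring,Seal,Washer} -> Cap = 20*2 = 40.
Iteration 4: no further components; recursion stops.
SUM(total) = 1 + 4 + 2 + 3 + 2 + 16 + 16 + 20 + 4 + 4 + 40 = 112.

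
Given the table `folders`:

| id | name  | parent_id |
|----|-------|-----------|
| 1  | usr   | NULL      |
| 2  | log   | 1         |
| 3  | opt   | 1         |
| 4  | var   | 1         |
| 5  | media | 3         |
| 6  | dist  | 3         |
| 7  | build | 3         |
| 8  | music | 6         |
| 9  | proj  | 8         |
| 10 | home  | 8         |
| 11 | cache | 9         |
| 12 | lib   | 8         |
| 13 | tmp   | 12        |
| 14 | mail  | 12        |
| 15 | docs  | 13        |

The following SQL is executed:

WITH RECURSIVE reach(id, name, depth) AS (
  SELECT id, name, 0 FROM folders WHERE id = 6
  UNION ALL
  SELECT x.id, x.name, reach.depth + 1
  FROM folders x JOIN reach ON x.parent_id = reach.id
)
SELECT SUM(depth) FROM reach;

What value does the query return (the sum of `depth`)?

20

Base: id=6 (dist) at depth 0.
Iteration 1: rows with parent_id in {6} -> music (id 8, depth 1).
Iteration 2: rows with parent_id in {8} -> proj (id 9, depth 2), home (id 10, depth 2), lib (id 12, depth 2).
Iteration 3: rows with parent_id in {9,10,12} -> cache (id 11, depth 3), tmp (id 13, depth 3), mail (id 14, depth 3).
Iteration 4: rows with parent_id in {11,13,14} -> docs (id 15, depth 4).
Iteration 5: no rows with parent_id in {15}; recursion stops.
SUM(depth) = 0 + 1 + 2 + 2 + 2 + 3 + 3 + 3 + 4 = 20.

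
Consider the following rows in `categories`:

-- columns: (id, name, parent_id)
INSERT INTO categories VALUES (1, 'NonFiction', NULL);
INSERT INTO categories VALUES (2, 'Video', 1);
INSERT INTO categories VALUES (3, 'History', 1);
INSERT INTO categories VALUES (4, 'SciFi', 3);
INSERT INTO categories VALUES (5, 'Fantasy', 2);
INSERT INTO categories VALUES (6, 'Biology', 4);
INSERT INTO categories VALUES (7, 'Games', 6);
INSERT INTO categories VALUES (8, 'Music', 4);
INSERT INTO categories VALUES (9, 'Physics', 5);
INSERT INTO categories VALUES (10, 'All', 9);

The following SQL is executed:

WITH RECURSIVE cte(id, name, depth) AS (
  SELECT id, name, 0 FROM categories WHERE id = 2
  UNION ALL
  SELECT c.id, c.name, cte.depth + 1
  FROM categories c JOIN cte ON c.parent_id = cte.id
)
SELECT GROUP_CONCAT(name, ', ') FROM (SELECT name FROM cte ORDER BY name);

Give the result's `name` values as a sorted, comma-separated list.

All, Fantasy, Physics, Video

Base: id=2 (Video) at depth 0.
Iteration 1: rows with parent_id in {2} -> Fantasy (id 5, depth 1).
Iteration 2: rows with parent_id in {5} -> Physics (id 9, depth 2).
Iteration 3: rows with parent_id in {9} -> All (id 10, depth 3).
Iteration 4: no rows with parent_id in {10}; recursion stops.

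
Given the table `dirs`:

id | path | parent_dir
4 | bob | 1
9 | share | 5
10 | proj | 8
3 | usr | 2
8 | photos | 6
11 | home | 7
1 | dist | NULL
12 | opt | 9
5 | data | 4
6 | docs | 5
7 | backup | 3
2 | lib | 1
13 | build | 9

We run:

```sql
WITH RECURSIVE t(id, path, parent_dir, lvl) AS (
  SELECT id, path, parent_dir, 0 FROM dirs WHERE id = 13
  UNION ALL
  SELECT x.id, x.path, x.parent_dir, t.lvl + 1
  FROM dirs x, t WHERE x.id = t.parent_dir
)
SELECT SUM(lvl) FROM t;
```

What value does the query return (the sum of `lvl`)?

10

Base: id=13 (build), parent_dir=9, lvl 0.
Iteration 1: join on id=9 -> share (id 9, parent_dir=5, lvl 1).
Iteration 2: join on id=5 -> data (id 5, parent_dir=4, lvl 2).
Iteration 3: join on id=4 -> bob (id 4, parent_dir=1, lvl 3).
Iteration 4: join on id=1 -> dist (id 1, parent_dir=NULL, lvl 4).
Iteration 5: parent_dir is NULL; no match; recursion stops.
SUM(lvl) = 0 + 1 + 2 + 3 + 4 = 10.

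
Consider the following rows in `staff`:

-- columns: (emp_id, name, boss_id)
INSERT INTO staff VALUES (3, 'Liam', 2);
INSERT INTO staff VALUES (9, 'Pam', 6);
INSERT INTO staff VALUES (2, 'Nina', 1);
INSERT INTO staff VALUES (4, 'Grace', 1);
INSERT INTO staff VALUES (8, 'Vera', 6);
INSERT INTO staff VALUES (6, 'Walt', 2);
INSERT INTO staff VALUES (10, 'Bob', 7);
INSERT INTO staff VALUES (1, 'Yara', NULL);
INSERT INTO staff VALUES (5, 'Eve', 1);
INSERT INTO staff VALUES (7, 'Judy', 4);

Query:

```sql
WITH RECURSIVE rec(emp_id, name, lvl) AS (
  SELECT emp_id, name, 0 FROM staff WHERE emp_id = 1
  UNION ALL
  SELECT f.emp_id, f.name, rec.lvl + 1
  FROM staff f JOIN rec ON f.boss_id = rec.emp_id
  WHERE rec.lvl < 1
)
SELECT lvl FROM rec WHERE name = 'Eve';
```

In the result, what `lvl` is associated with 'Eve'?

Base: emp_id=1 (Yara) at lvl 0.
Iteration 1: rows with boss_id in {1} -> Nina (id 2, lvl 1), Grace (id 4, lvl 1), Eve (id 5, lvl 1).
Iteration 2: lvl < 1 fails for all current rows; recursion stops.

1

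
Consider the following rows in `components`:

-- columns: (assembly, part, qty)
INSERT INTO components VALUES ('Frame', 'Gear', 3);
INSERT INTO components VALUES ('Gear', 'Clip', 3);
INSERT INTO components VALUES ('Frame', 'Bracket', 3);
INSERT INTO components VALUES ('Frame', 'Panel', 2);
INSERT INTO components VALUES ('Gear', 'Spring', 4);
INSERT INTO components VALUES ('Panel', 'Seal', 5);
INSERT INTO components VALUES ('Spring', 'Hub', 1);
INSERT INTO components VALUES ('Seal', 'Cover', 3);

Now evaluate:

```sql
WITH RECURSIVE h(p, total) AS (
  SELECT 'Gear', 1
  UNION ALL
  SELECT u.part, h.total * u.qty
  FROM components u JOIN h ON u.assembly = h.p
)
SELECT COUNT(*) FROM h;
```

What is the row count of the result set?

4

Base: (Gear, total=1).
Iteration 1: components of {Gear} -> Clip = 1*3 = 3, Spring = 1*4 = 4.
Iteration 2: components of {Clip,Spring} -> Hub = 4*1 = 4.
Iteration 3: no further components; recursion stops.
Total rows emitted: 4.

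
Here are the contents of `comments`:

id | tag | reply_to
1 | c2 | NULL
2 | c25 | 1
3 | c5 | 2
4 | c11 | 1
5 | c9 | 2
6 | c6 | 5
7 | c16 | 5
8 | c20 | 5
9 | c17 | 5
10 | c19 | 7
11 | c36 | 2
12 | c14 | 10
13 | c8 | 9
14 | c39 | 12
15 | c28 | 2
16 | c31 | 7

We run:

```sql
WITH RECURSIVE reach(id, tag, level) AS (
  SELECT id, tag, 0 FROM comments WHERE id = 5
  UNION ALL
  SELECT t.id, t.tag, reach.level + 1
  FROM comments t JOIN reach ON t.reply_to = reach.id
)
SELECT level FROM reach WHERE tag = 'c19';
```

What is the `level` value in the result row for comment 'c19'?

Base: id=5 (c9) at level 0.
Iteration 1: rows with reply_to in {5} -> c6 (id 6, level 1), c16 (id 7, level 1), c20 (id 8, level 1), c17 (id 9, level 1).
Iteration 2: rows with reply_to in {6,7,8,9} -> c19 (id 10, level 2), c8 (id 13, level 2), c31 (id 16, level 2).
Iteration 3: rows with reply_to in {10,13,16} -> c14 (id 12, level 3).
Iteration 4: rows with reply_to in {12} -> c39 (id 14, level 4).
Iteration 5: no rows with reply_to in {14}; recursion stops.

2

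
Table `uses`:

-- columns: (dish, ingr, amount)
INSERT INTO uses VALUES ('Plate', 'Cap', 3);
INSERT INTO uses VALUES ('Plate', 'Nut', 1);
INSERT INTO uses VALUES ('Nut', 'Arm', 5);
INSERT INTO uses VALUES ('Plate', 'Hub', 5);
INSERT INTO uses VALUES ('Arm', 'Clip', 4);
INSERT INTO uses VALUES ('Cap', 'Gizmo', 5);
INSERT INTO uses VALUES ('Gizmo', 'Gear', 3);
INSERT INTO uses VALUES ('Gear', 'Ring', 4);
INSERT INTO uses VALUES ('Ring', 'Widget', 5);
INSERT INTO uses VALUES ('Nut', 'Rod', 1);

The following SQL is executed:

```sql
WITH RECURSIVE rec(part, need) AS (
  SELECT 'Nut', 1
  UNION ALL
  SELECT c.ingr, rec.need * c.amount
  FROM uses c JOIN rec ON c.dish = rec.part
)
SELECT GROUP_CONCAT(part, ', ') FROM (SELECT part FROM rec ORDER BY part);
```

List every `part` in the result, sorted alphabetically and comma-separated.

Arm, Clip, Nut, Rod

Base: (Nut, need=1).
Iteration 1: components of {Nut} -> Arm = 1*5 = 5, Rod = 1*1 = 1.
Iteration 2: components of {Arm,Rod} -> Clip = 5*4 = 20.
Iteration 3: no further components; recursion stops.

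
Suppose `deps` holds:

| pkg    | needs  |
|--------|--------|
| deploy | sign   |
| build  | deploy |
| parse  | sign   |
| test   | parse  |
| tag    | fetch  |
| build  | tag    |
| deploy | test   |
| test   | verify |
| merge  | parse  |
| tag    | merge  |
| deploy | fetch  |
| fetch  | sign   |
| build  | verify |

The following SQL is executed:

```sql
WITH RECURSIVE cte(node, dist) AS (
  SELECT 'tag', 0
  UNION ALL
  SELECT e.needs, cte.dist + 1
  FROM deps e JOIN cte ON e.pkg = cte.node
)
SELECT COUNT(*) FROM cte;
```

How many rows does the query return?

Base: (tag, dist=0).
Iteration 1: edges from {tag} -> (fetch, dist=1), (merge, dist=1).
Iteration 2: edges from {fetch,merge} -> (parse, dist=2), (sign, dist=2).
Iteration 3: edges from {parse,sign} -> (sign, dist=3).
Iteration 4: no outgoing edges from {sign}; recursion stops.
Total rows emitted: 6.

6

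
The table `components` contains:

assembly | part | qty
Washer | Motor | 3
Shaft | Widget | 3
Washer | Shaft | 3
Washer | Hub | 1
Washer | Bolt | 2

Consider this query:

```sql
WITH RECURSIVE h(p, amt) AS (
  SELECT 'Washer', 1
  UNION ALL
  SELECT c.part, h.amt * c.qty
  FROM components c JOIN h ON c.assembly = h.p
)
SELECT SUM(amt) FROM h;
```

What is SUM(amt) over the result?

19

Base: (Washer, amt=1).
Iteration 1: components of {Washer} -> Bolt = 1*2 = 2, Hub = 1*1 = 1, Motor = 1*3 = 3, Shaft = 1*3 = 3.
Iteration 2: components of {Bolt,Hub,Motor,Shaft} -> Widget = 3*3 = 9.
Iteration 3: no further components; recursion stops.
SUM(amt) = 1 + 3 + 2 + 3 + 1 + 9 = 19.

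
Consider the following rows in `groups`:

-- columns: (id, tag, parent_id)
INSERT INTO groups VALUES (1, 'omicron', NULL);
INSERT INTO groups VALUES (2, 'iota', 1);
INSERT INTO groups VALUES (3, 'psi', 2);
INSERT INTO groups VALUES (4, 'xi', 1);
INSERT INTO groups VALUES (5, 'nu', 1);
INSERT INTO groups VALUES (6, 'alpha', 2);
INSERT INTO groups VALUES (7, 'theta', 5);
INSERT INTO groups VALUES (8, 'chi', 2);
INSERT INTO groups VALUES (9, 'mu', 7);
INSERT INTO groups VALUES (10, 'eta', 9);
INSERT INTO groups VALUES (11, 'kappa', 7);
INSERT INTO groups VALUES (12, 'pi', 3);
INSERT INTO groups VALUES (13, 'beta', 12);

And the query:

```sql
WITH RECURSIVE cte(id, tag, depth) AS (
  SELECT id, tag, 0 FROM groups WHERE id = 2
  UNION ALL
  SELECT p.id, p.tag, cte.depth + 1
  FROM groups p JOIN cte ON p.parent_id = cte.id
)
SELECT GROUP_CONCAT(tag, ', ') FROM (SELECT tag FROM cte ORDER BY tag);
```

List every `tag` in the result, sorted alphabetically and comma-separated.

alpha, beta, chi, iota, pi, psi

Base: id=2 (iota) at depth 0.
Iteration 1: rows with parent_id in {2} -> psi (id 3, depth 1), alpha (id 6, depth 1), chi (id 8, depth 1).
Iteration 2: rows with parent_id in {3,6,8} -> pi (id 12, depth 2).
Iteration 3: rows with parent_id in {12} -> beta (id 13, depth 3).
Iteration 4: no rows with parent_id in {13}; recursion stops.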